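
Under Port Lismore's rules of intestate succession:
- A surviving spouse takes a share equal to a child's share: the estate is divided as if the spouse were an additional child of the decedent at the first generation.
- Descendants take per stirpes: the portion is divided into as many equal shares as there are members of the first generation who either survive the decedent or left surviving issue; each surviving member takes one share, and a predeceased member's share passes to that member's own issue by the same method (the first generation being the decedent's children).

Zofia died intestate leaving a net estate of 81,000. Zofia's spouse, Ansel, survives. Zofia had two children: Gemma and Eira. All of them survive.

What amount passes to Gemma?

The spouse counts as an additional share at the children's level, so there are 3 primary shares of 27,000. Ansel takes one such share (27,000).
The children's combined portion (54,000) is divided into 2 shares of 27,000: Gemma and Eira each take 27,000.

Gemma receives 27,000.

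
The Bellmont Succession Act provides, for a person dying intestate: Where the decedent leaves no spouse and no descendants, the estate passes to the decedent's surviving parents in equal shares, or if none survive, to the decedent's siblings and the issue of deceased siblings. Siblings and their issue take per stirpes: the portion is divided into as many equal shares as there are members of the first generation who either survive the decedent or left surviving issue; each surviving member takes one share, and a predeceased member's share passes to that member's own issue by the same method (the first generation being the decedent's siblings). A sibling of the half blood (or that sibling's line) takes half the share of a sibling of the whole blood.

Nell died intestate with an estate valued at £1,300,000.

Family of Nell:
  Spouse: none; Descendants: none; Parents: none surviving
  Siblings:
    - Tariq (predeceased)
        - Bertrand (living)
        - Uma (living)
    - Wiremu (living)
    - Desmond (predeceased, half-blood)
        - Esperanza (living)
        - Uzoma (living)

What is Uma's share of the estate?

The entire £1,300,000 passes to the siblings and their issue.
Counting each half-blood sibling's line as half a unit, there are 5/2 units in £1,300,000, so one unit is £520,000. Whole-blood lines (Tariq and Wiremu) take £520,000 each; half-blood lines (Desmond) take £260,000 each.
Tariq's share (£520,000) is divided into 2 shares of £260,000: Bertrand and Uma each take £260,000.
Desmond's share (£260,000) is divided into 2 shares of £130,000: Esperanza and Uzoma each take £130,000.

Uma receives £260,000.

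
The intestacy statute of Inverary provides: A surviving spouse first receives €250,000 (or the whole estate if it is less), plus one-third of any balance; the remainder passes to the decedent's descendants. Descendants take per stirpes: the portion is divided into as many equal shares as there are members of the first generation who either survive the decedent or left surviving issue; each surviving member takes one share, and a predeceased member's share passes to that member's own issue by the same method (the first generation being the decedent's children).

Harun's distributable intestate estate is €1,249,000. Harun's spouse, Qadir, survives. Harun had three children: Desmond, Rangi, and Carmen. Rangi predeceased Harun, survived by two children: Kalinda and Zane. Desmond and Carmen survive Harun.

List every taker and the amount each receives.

Qadir first takes €250,000, leaving a balance of €999,000. Qadir then takes one-third of the balance (€333,000), for a total of €583,000. The remaining €666,000 passes to the descendants.
The descendants' portion (€666,000) is divided into 3 shares of €222,000: Desmond and Carmen each take €222,000; Rangi's €222,000 share passes to Rangi's issue.
Rangi's share (€222,000) is divided into 2 shares of €111,000: Kalinda and Zane each take €111,000.

Qadir: €583,000; Desmond: €222,000; Kalinda: €111,000; Zane: €111,000; Carmen: €222,000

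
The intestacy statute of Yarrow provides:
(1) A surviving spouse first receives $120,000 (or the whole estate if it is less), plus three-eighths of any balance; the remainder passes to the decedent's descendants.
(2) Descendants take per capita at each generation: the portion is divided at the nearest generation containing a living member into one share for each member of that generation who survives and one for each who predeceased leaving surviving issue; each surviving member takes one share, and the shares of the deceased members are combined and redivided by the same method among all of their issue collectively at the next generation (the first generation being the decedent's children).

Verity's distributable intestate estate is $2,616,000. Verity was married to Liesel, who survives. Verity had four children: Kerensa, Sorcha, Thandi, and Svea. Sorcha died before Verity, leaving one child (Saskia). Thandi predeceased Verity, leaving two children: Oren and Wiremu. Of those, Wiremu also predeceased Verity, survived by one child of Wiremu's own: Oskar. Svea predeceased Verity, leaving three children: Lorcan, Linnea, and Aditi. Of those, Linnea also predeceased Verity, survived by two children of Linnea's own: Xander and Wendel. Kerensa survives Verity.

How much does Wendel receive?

Wendel receives $130,000.

Liesel first takes $120,000, leaving a balance of $2,496,000. Liesel then takes three-eighths of the balance ($936,000), for a total of $1,056,000. The remaining $1,560,000 passes to the descendants.
The descendants' portion ($1,560,000) is divided at the children's generation into 4 shares of $390,000. Kerensa takes $390,000. The 3 shares of the deceased (Sorcha, Thandi, and Svea) are combined into a pool of $1,170,000.
That pool ($1,170,000) is divided at the grandchildren's generation into 6 shares of $195,000. Saskia, Oren, Lorcan, and Aditi each take $195,000. The 2 shares of the deceased (Wiremu and Linnea) are combined into a pool of $390,000.
That pool ($390,000) is divided at the great-grandchildren's generation equally among Oskar, Xander, and Wendel: $130,000 each.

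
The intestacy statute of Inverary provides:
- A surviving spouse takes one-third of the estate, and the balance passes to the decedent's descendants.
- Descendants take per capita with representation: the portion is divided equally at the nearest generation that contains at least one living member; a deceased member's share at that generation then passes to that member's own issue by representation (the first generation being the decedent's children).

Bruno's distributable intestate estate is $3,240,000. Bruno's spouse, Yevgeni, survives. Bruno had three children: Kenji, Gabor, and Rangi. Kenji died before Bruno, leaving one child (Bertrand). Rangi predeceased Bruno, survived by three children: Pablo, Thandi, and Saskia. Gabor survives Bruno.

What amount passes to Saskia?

Saskia receives $240,000.

Yevgeni takes one-third of $3,240,000 = $1,080,000. The remaining $2,160,000 passes to the descendants.
The descendants' portion ($2,160,000) is divided into 3 shares of $720,000: Gabor takes $720,000; Kenji's $720,000 share passes to Kenji's issue; Rangi's $720,000 share passes to Rangi's issue.
Kenji's share ($720,000) passes entirely to Bertrand.
Rangi's share ($720,000) is divided into 3 shares of $240,000: Pablo, Thandi, and Saskia each take $240,000.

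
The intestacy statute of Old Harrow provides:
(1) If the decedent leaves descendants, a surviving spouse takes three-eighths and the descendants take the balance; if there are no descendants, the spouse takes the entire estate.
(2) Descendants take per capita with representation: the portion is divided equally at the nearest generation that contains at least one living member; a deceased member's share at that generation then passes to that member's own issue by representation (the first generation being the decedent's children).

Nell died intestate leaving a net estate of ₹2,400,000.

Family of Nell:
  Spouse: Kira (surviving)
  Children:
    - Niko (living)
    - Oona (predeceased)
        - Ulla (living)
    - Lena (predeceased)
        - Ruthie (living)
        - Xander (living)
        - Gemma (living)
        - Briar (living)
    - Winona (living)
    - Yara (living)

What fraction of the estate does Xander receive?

Kira takes three-eighths of ₹2,400,000 = ₹900,000. The remaining ₹1,500,000 passes to the descendants.
The descendants' portion (₹1,500,000) is divided into 5 shares of ₹300,000: Niko, Winona, and Yara each take ₹300,000; Oona's ₹300,000 share passes to Oona's issue; Lena's ₹300,000 share passes to Lena's issue.
Oona's share (₹300,000) passes entirely to Ulla.
Lena's share (₹300,000) is divided into 4 shares of ₹75,000: Ruthie, Xander, Gemma, and Briar each take ₹75,000.

Xander receives 1/32 of the estate.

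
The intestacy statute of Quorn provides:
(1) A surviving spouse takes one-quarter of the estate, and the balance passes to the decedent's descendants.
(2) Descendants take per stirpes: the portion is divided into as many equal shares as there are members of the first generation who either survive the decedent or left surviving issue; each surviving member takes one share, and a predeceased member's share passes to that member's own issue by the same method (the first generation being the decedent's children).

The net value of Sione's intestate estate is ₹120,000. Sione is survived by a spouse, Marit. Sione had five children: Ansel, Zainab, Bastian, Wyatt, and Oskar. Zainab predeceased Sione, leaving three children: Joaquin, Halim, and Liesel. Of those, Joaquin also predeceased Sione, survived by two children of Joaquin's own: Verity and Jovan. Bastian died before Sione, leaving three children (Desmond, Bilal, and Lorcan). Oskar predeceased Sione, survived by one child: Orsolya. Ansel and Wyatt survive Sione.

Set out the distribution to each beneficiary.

Marit takes one-quarter of ₹120,000 = ₹30,000. The remaining ₹90,000 passes to the descendants.
The descendants' portion (₹90,000) is divided into 5 shares of ₹18,000: Ansel and Wyatt each take ₹18,000; Zainab's ₹18,000 share passes to Zainab's issue; Bastian's ₹18,000 share passes to Bastian's issue; Oskar's ₹18,000 share passes to Oskar's issue.
Zainab's share (₹18,000) is divided into 3 shares of ₹6,000: Halim and Liesel each take ₹6,000; Joaquin's ₹6,000 share passes to Joaquin's issue.
Joaquin's share (₹6,000) is divided into 2 shares of ₹3,000: Verity and Jovan each take ₹3,000.
Bastian's share (₹18,000) is divided into 3 shares of ₹6,000: Desmond, Bilal, and Lorcan each take ₹6,000.
Oskar's share (₹18,000) passes entirely to Orsolya.

Marit: ₹30,000; Ansel: ₹18,000; Verity: ₹3,000; Jovan: ₹3,000; Halim: ₹6,000; Liesel: ₹6,000; Desmond: ₹6,000; Bilal: ₹6,000; Lorcan: ₹6,000; Wyatt: ₹18,000; Orsolya: ₹18,000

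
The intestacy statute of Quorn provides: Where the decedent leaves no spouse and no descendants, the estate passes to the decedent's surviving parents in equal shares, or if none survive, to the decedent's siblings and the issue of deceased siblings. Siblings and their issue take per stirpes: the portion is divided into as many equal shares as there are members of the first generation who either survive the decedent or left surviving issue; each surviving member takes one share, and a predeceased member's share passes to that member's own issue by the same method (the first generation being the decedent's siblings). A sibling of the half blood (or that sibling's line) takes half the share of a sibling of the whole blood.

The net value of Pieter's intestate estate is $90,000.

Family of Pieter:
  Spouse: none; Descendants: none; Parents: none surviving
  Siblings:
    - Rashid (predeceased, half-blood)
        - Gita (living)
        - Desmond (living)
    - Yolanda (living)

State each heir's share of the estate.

The entire $90,000 passes to the siblings and their issue.
Counting each half-blood sibling's line as half a unit, there are 3/2 units in $90,000, so one unit is $60,000. Whole-blood lines (Yolanda) take $60,000 each; half-blood lines (Rashid) take $30,000 each.
Rashid's share ($30,000) is divided into 2 shares of $15,000: Gita and Desmond each take $15,000.

Gita: $15,000; Desmond: $15,000; Yolanda: $60,000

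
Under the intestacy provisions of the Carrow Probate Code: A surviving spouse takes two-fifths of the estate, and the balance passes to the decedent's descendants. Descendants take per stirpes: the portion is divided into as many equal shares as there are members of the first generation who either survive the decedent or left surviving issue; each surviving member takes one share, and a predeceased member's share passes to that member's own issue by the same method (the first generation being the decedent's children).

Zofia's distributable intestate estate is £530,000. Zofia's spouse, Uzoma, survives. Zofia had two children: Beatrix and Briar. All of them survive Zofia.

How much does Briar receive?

Uzoma takes two-fifths of £530,000 = £212,000. The remaining £318,000 passes to the descendants.
The descendants' portion (£318,000) is divided into 2 shares of £159,000: Beatrix and Briar each take £159,000.

Briar receives £159,000.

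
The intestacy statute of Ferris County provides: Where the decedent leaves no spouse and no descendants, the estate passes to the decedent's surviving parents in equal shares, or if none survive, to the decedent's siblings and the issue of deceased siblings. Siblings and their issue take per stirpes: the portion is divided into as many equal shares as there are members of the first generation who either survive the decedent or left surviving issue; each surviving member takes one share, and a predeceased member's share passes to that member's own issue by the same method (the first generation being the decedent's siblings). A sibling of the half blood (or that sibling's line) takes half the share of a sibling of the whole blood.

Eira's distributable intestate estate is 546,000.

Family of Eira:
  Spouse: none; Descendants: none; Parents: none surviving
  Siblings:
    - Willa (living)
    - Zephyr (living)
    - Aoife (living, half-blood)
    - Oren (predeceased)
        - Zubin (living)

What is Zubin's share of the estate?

Zubin receives 156,000.

The entire 546,000 passes to the siblings and their issue.
Counting each half-blood sibling's line as half a unit, there are 7/2 units in 546,000, so one unit is 156,000. Whole-blood lines (Willa, Zephyr, and Oren) take 156,000 each; half-blood lines (Aoife) take 78,000 each.
Oren's share (156,000) passes entirely to Zubin.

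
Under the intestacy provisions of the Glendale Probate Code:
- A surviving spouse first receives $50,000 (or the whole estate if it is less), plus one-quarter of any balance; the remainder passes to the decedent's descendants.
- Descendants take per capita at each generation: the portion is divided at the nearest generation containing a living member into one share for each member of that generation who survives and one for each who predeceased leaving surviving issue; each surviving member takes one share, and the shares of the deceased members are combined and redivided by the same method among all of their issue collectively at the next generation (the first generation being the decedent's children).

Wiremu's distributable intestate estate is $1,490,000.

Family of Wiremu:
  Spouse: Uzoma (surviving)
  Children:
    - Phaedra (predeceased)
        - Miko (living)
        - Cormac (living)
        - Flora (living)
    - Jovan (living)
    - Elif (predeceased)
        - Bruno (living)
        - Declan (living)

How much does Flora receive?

Uzoma first takes $50,000, leaving a balance of $1,440,000. Uzoma then takes one-quarter of the balance ($360,000), for a total of $410,000. The remaining $1,080,000 passes to the descendants.
The descendants' portion ($1,080,000) is divided at the children's generation into 3 shares of $360,000. Jovan takes $360,000. The 2 shares of the deceased (Phaedra and Elif) are combined into a pool of $720,000.
That pool ($720,000) is divided at the grandchildren's generation equally among Miko, Cormac, Flora, Bruno, and Declan: $144,000 each.

Flora receives $144,000.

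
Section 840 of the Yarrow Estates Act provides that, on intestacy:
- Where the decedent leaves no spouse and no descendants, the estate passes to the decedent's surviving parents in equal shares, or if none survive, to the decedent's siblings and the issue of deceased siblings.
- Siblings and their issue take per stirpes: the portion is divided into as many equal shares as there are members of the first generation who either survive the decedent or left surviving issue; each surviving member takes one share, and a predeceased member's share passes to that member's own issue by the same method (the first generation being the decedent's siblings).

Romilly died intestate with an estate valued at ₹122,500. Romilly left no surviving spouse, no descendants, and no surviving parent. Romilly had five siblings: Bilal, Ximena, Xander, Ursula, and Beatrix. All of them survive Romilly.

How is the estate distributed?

Bilal: ₹24,500; Ximena: ₹24,500; Xander: ₹24,500; Ursula: ₹24,500; Beatrix: ₹24,500

The entire ₹122,500 passes to the siblings and their issue.
That amount (₹122,500) is divided into 5 shares of ₹24,500: Bilal, Ximena, Xander, Ursula, and Beatrix each take ₹24,500.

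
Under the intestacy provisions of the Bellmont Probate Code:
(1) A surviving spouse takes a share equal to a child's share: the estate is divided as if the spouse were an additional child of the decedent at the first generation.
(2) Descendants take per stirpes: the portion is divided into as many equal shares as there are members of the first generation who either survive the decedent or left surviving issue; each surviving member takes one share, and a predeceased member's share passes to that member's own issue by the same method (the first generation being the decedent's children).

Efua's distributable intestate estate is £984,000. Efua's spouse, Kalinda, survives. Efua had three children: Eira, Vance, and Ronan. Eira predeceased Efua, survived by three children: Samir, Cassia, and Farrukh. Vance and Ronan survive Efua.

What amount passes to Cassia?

Cassia receives £82,000.

The spouse counts as an additional share at the children's level, so there are 4 primary shares of £246,000. Kalinda takes one such share (£246,000).
The children's combined portion (£738,000) is divided into 3 shares of £246,000: Vance and Ronan each take £246,000; Eira's £246,000 share passes to Eira's issue.
Eira's share (£246,000) is divided into 3 shares of £82,000: Samir, Cassia, and Farrukh each take £82,000.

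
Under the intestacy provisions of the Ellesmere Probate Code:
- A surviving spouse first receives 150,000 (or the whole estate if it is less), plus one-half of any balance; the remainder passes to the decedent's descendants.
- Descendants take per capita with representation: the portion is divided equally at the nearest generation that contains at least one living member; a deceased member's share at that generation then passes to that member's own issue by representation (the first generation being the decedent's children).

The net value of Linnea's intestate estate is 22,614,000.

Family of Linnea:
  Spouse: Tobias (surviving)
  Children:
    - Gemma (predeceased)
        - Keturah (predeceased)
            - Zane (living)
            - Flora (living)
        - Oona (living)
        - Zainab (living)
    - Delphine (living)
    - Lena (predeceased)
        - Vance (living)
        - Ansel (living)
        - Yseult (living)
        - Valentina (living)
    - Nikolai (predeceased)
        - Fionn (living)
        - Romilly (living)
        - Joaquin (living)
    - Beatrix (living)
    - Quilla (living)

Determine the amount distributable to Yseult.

Tobias first takes 150,000, leaving a balance of 22,464,000. Tobias then takes one-half of the balance (11,232,000), for a total of 11,382,000. The remaining 11,232,000 passes to the descendants.
The descendants' portion (11,232,000) is divided into 6 shares of 1,872,000: Delphine, Beatrix, and Quilla each take 1,872,000; Gemma's 1,872,000 share passes to Gemma's issue; Lena's 1,872,000 share passes to Lena's issue; Nikolai's 1,872,000 share passes to Nikolai's issue.
Gemma's share (1,872,000) is divided into 3 shares of 624,000: Oona and Zainab each take 624,000; Keturah's 624,000 share passes to Keturah's issue.
Keturah's share (624,000) is divided into 2 shares of 312,000: Zane and Flora each take 312,000.
Lena's share (1,872,000) is divided into 4 shares of 468,000: Vance, Ansel, Yseult, and Valentina each take 468,000.
Nikolai's share (1,872,000) is divided into 3 shares of 624,000: Fionn, Romilly, and Joaquin each take 624,000.

Yseult receives 468,000.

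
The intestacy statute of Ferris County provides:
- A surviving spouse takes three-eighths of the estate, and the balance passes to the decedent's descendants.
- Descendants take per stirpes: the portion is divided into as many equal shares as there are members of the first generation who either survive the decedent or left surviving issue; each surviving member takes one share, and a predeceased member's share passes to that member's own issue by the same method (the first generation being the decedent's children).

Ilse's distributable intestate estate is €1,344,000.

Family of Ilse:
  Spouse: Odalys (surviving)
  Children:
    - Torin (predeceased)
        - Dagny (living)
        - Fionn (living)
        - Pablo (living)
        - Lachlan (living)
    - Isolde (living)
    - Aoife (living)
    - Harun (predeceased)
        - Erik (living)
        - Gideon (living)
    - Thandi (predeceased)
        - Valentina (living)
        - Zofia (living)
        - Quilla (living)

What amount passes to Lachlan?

Odalys takes three-eighths of €1,344,000 = €504,000. The remaining €840,000 passes to the descendants.
The descendants' portion (€840,000) is divided into 5 shares of €168,000: Isolde and Aoife each take €168,000; Torin's €168,000 share passes to Torin's issue; Harun's €168,000 share passes to Harun's issue; Thandi's €168,000 share passes to Thandi's issue.
Torin's share (€168,000) is divided into 4 shares of €42,000: Dagny, Fionn, Pablo, and Lachlan each take €42,000.
Harun's share (€168,000) is divided into 2 shares of €84,000: Erik and Gideon each take €84,000.
Thandi's share (€168,000) is divided into 3 shares of €56,000: Valentina, Zofia, and Quilla each take €56,000.

Lachlan receives €42,000.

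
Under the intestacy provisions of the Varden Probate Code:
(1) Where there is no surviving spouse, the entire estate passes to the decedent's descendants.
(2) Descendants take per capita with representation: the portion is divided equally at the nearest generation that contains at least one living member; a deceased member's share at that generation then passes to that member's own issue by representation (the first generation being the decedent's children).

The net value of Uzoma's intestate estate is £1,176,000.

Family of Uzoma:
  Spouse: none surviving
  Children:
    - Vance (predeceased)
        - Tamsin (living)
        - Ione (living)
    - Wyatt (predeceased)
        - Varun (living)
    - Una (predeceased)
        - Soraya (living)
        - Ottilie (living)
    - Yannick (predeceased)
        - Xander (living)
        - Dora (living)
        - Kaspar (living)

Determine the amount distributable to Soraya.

Soraya receives £147,000.

The entire £1,176,000 passes to the descendants.
No child survives, so the initial division is made at the grandchildren's generation.
That amount (£1,176,000) is divided into 8 shares of £147,000: Tamsin, Ione, Varun, Soraya, Ottilie, Xander, Dora, and Kaspar each take £147,000.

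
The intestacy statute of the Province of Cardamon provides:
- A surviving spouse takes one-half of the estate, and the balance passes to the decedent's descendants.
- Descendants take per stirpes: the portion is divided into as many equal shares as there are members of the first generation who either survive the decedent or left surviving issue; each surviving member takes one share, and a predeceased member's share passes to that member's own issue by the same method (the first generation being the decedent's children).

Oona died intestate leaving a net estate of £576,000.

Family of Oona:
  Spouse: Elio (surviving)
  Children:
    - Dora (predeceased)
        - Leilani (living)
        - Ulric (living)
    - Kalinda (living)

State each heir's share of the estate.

Elio takes one-half of £576,000 = £288,000. The remaining £288,000 passes to the descendants.
The descendants' portion (£288,000) is divided into 2 shares of £144,000: Kalinda takes £144,000; Dora's £144,000 share passes to Dora's issue.
Dora's share (£144,000) is divided into 2 shares of £72,000: Leilani and Ulric each take £72,000.

Elio: £288,000; Leilani: £72,000; Ulric: £72,000; Kalinda: £144,000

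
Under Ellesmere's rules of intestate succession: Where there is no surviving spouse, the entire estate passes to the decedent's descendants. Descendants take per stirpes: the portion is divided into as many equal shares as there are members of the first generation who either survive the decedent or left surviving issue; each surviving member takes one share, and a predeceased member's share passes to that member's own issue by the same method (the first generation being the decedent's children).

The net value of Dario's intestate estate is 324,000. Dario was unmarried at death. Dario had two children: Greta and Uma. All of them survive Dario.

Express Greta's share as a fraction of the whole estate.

The entire 324,000 passes to the descendants.
That amount (324,000) is divided into 2 shares of 162,000: Greta and Uma each take 162,000.

Greta receives 1/2 of the estate.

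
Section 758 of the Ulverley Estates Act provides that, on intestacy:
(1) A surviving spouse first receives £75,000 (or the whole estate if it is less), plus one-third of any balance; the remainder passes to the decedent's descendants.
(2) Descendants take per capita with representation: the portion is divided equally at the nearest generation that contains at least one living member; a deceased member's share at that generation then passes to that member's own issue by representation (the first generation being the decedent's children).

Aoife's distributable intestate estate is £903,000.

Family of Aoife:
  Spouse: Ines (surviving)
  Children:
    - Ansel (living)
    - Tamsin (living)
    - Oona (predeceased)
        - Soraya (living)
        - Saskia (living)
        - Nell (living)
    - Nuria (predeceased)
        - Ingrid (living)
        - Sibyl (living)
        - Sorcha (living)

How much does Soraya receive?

Soraya receives £46,000.

Ines first takes £75,000, leaving a balance of £828,000. Ines then takes one-third of the balance (£276,000), for a total of £351,000. The remaining £552,000 passes to the descendants.
The descendants' portion (£552,000) is divided into 4 shares of £138,000: Ansel and Tamsin each take £138,000; Oona's £138,000 share passes to Oona's issue; Nuria's £138,000 share passes to Nuria's issue.
Oona's share (£138,000) is divided into 3 shares of £46,000: Soraya, Saskia, and Nell each take £46,000.
Nuria's share (£138,000) is divided into 3 shares of £46,000: Ingrid, Sibyl, and Sorcha each take £46,000.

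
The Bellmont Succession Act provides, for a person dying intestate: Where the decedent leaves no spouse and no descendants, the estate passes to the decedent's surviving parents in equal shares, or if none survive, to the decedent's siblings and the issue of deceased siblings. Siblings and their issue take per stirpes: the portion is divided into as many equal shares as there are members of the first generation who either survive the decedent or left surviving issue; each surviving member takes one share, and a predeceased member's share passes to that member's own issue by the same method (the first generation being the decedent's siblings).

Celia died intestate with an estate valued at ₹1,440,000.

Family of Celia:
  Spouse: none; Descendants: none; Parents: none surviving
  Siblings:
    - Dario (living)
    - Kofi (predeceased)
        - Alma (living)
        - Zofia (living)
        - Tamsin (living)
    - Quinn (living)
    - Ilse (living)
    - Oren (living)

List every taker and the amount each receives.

Dario: ₹288,000; Alma: ₹96,000; Zofia: ₹96,000; Tamsin: ₹96,000; Quinn: ₹288,000; Ilse: ₹288,000; Oren: ₹288,000

The entire ₹1,440,000 passes to the siblings and their issue.
That amount (₹1,440,000) is divided into 5 shares of ₹288,000: Dario, Quinn, Ilse, and Oren each take ₹288,000; Kofi's ₹288,000 share passes to Kofi's issue.
Kofi's share (₹288,000) is divided into 3 shares of ₹96,000: Alma, Zofia, and Tamsin each take ₹96,000.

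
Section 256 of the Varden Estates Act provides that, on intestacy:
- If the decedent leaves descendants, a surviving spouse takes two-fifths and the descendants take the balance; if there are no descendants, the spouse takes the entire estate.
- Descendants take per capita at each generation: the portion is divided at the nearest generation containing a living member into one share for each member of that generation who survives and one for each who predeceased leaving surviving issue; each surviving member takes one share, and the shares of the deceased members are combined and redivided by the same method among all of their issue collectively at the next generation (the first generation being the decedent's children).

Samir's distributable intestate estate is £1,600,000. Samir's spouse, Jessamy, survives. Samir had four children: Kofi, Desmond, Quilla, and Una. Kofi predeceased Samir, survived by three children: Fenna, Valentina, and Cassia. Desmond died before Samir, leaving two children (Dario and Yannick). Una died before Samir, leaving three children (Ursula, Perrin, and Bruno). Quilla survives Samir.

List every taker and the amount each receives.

Jessamy: £640,000; Fenna: £90,000; Valentina: £90,000; Cassia: £90,000; Dario: £90,000; Yannick: £90,000; Quilla: £240,000; Ursula: £90,000; Perrin: £90,000; Bruno: £90,000

Jessamy takes two-fifths of £1,600,000 = £640,000. The remaining £960,000 passes to the descendants.
The descendants' portion (£960,000) is divided at the children's generation into 4 shares of £240,000. Quilla takes £240,000. The 3 shares of the deceased (Kofi, Desmond, and Una) are combined into a pool of £720,000.
That pool (£720,000) is divided at the grandchildren's generation equally among Fenna, Valentina, Cassia, Dario, Yannick, Ursula, Perrin, and Bruno: £90,000 each.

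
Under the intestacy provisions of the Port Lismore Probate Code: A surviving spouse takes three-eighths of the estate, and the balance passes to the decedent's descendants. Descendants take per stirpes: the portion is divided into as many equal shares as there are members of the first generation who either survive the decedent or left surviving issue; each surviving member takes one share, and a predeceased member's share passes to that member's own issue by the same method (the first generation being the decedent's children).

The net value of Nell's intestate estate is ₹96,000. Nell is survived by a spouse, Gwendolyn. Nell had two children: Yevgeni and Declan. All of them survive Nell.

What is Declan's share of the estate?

Declan receives ₹30,000.

Gwendolyn takes three-eighths of ₹96,000 = ₹36,000. The remaining ₹60,000 passes to the descendants.
The descendants' portion (₹60,000) is divided into 2 shares of ₹30,000: Yevgeni and Declan each take ₹30,000.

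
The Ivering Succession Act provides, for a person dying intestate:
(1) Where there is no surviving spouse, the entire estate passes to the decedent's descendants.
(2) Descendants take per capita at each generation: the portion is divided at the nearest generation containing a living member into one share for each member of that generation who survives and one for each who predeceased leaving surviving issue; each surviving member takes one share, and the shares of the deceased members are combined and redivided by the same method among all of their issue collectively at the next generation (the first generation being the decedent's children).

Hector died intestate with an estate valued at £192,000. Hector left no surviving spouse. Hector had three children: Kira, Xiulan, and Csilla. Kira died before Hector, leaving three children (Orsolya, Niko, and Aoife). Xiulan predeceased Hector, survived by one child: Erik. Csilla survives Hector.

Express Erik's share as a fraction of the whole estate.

The entire £192,000 passes to the descendants.
That amount (£192,000) is divided at the children's generation into 3 shares of £64,000. Csilla takes £64,000. The 2 shares of the deceased (Kira and Xiulan) are combined into a pool of £128,000.
That pool (£128,000) is divided at the grandchildren's generation equally among Orsolya, Niko, Aoife, and Erik: £32,000 each.

Erik receives 1/6 of the estate.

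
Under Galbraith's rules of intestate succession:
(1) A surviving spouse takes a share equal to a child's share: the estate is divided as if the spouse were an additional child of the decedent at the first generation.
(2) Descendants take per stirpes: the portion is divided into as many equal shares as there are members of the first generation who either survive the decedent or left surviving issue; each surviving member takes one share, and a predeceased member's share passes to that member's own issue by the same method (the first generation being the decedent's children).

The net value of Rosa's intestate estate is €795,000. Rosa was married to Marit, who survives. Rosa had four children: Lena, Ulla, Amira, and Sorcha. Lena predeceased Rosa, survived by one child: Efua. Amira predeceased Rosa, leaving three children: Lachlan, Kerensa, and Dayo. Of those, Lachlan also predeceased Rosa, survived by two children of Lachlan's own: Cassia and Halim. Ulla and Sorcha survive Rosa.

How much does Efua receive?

The spouse counts as an additional share at the children's level, so there are 5 primary shares of €159,000. Marit takes one such share (€159,000).
The children's combined portion (€636,000) is divided into 4 shares of €159,000: Ulla and Sorcha each take €159,000; Lena's €159,000 share passes to Lena's issue; Amira's €159,000 share passes to Amira's issue.
Lena's share (€159,000) passes entirely to Efua.
Amira's share (€159,000) is divided into 3 shares of €53,000: Kerensa and Dayo each take €53,000; Lachlan's €53,000 share passes to Lachlan's issue.
Lachlan's share (€53,000) is divided into 2 shares of €26,500: Cassia and Halim each take €26,500.

Efua receives €159,000.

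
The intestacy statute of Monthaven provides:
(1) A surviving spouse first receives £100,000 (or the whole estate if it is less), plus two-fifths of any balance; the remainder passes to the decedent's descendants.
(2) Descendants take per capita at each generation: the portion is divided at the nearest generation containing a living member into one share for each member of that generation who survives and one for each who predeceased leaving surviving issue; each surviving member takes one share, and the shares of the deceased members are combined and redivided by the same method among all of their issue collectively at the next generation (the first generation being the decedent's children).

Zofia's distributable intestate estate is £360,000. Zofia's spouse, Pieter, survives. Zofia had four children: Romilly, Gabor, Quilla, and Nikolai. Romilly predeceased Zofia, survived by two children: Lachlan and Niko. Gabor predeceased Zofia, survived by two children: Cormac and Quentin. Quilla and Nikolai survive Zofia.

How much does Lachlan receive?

Pieter first takes £100,000, leaving a balance of £260,000. Pieter then takes two-fifths of the balance (£104,000), for a total of £204,000. The remaining £156,000 passes to the descendants.
The descendants' portion (£156,000) is divided at the children's generation into 4 shares of £39,000. Quilla and Nikolai each take £39,000. The 2 shares of the deceased (Romilly and Gabor) are combined into a pool of £78,000.
That pool (£78,000) is divided at the grandchildren's generation equally among Lachlan, Niko, Cormac, and Quentin: £19,500 each.

Lachlan receives £19,500.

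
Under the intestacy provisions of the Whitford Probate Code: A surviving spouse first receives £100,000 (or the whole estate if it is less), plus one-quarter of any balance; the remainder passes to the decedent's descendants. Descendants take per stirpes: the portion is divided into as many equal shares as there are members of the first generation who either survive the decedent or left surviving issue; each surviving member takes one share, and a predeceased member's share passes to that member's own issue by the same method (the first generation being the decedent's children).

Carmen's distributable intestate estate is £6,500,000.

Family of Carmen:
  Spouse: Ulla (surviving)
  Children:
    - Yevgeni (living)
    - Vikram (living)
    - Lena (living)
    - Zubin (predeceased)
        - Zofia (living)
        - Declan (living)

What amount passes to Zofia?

Ulla first takes £100,000, leaving a balance of £6,400,000. Ulla then takes one-quarter of the balance (£1,600,000), for a total of £1,700,000. The remaining £4,800,000 passes to the descendants.
The descendants' portion (£4,800,000) is divided into 4 shares of £1,200,000: Yevgeni, Vikram, and Lena each take £1,200,000; Zubin's £1,200,000 share passes to Zubin's issue.
Zubin's share (£1,200,000) is divided into 2 shares of £600,000: Zofia and Declan each take £600,000.

Zofia receives £600,000.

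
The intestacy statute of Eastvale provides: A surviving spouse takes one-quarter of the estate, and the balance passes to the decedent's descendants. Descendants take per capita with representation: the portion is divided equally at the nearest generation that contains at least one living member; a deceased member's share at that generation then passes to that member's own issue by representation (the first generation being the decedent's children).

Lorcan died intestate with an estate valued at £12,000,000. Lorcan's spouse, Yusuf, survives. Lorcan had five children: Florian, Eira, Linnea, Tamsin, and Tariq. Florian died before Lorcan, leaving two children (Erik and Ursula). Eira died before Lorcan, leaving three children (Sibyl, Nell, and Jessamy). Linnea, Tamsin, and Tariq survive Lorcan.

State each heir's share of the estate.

Yusuf takes one-quarter of £12,000,000 = £3,000,000. The remaining £9,000,000 passes to the descendants.
The descendants' portion (£9,000,000) is divided into 5 shares of £1,800,000: Linnea, Tamsin, and Tariq each take £1,800,000; Florian's £1,800,000 share passes to Florian's issue; Eira's £1,800,000 share passes to Eira's issue.
Florian's share (£1,800,000) is divided into 2 shares of £900,000: Erik and Ursula each take £900,000.
Eira's share (£1,800,000) is divided into 3 shares of £600,000: Sibyl, Nell, and Jessamy each take £600,000.

Yusuf: £3,000,000; Erik: £900,000; Ursula: £900,000; Sibyl: £600,000; Nell: £600,000; Jessamy: £600,000; Linnea: £1,800,000; Tamsin: £1,800,000; Tariq: £1,800,000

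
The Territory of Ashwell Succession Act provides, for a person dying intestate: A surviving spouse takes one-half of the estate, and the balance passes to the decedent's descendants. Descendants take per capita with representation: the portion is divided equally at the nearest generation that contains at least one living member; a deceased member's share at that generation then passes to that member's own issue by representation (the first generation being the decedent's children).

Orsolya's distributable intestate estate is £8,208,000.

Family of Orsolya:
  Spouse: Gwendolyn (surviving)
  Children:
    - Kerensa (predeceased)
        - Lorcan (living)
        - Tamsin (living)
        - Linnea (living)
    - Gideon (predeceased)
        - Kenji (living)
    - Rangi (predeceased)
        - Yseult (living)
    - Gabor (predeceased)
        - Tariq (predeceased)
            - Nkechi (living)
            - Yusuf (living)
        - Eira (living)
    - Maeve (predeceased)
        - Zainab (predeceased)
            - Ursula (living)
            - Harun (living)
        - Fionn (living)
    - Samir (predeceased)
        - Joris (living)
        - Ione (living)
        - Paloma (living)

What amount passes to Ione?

Gwendolyn takes one-half of £8,208,000 = £4,104,000. The remaining £4,104,000 passes to the descendants.
No child survives, so the initial division is made at the grandchildren's generation.
The descendants' portion (£4,104,000) is divided into 12 shares of £342,000: Lorcan, Tamsin, Linnea, Kenji, Yseult, Eira, Fionn, Joris, Ione, and Paloma each take £342,000; Tariq's £342,000 share passes to Tariq's issue; Zainab's £342,000 share passes to Zainab's issue.
Tariq's share (£342,000) is divided into 2 shares of £171,000: Nkechi and Yusuf each take £171,000.
Zainab's share (£342,000) is divided into 2 shares of £171,000: Ursula and Harun each take £171,000.

Ione receives £342,000.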